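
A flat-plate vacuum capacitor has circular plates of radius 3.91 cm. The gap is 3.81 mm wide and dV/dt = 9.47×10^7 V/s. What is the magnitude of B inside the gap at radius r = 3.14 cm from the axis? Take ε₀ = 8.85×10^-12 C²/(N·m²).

4.34×10^-9 T

I_d = C dV/dt with C = ε₀πR²/d = 1.116×10^-11 F, so I_d = (1.116×10^-11)(9.47×10^7) = 1.057×10^-3 A.
For r < R the Ampère–Maxwell law gives B(2πr) = μ₀ I_d (r²/R²), so B = μ₀ I_d r/(2πR²) = (4π×10^-7)(1.057×10^-3)(0.0314)/(2π·0.0391²) = 4.34×10^-9 T.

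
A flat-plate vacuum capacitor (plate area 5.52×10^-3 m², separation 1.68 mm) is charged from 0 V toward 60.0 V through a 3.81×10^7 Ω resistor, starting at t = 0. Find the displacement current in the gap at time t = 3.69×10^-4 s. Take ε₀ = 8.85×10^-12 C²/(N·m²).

1.13×10^-6 A

C = ε₀A/d = (8.85×10^-12)(5.52×10^-3)/(1.68×10^-3) = 2.908×10^-11 F, so τ = RC = 1.108×10^-3 s.
The conduction current is I(t) = (V₀/R) e^(−t/τ), and the displacement current between the plates equals it.
t/τ = 0.3330; I_d = (60.0/3.81×10^7) · e^(−0.3330) = (1.575×10^-6)(0.7168) = 1.13×10^-6 A.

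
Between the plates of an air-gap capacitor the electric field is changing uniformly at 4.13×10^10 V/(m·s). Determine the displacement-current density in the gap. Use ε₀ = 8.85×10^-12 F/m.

0.366 A/m²

J_d = ε₀ dE/dt = (8.85×10^-12)(4.13×10^10) = 0.366 A/m².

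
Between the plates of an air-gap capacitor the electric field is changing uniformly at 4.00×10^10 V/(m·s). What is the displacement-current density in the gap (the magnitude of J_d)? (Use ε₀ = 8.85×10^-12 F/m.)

J_d = ε₀ dE/dt = (8.85×10^-12)(4.00×10^10) = 0.354 A/m².

0.354 A/m²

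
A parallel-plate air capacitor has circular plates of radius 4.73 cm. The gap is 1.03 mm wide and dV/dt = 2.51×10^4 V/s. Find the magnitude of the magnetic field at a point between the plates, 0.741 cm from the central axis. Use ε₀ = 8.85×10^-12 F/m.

dE/dt = (dV/dt)/d = 2.437×10^7 V/(m·s); I_d = ε₀(πR²)(dE/dt) = (8.85×10^-12)(7.029×10^-3)(2.437×10^7) = 1.516×10^-6 A.
∮B·dl = μ₀ I_d,enc with I_d,enc = I_d r²/R² = 3.721×10^-8 A; so B = μ₀ I_d,enc/(2πr) = 1.00×10^-12 T.

1.00×10^-12 T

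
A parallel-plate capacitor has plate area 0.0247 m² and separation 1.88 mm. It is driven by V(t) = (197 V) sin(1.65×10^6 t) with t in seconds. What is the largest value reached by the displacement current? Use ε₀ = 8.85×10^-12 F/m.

(dE/dt)_max = V₀ω/d = 1.729×10^11 V/(m·s); ω = 1.65×10^6 rad/s.
I_d,max = ε₀ A (dE/dt)_max = (8.85×10^-12)(0.0247)(1.729×10^11) = 0.0378 A.

0.0378 A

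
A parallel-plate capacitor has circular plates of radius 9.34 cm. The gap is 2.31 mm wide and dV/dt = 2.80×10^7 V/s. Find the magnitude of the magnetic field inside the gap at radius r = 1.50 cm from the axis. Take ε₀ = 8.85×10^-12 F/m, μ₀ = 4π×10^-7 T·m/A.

I_d = C dV/dt with C = ε₀πR²/d = 1.050×10^-10 F, so I_d = (1.050×10^-10)(2.80×10^7) = 2.940×10^-3 A.
For r < R the Ampère–Maxwell law gives B(2πr) = μ₀ I_d (r²/R²), so B = μ₀ I_d r/(2πR²) = (4π×10^-7)(2.940×10^-3)(0.0150)/(2π·0.0934²) = 1.01×10^-9 T.

1.01×10^-9 T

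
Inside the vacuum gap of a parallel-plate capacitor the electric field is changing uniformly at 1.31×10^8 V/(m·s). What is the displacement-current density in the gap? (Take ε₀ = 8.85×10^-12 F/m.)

1.16×10^-3 A/m²

J_d = ε₀ dE/dt = (8.85×10^-12)(1.31×10^8) = 1.16×10^-3 A/m².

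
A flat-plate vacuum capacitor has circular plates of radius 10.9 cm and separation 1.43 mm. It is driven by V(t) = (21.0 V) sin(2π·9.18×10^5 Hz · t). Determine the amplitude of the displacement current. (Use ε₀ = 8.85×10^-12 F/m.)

0.0280 A

C = ε₀A/d = (8.85×10^-12)(0.03733)/(1.43×10^-3) = 2.310×10^-10 F; ω = 2πf = 5.768×10^6 rad/s.
I_d = C dV/dt, so |I_d|_max = C V₀ ω = (2.310×10^-10)(21.0)(5.768×10^6) = 0.0280 A.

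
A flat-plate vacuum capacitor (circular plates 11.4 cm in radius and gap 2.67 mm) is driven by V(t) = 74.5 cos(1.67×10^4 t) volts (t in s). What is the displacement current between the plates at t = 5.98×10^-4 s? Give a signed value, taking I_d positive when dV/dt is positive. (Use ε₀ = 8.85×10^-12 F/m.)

8.97×10^-5 A

C = ε₀A/d = (8.85×10^-12)(0.04083)/(2.67×10^-3) = 1.353×10^-10 F. dV/dt = V₀ω·−sin(ωt); at ωt = 9.9866 rad this factor is 0.5327.
I_d = C dV/dt = (1.353×10^-10)(74.5)(1.67×10^4)(0.5327) = 8.97×10^-5 A.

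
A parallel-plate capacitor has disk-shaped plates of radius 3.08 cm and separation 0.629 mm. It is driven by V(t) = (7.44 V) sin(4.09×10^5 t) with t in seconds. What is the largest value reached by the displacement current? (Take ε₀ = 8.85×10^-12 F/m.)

1.28×10^-4 A

(dE/dt)_max = V₀ω/d = 4.838×10^9 V/(m·s); ω = 4.09×10^5 rad/s.
I_d,max = ε₀ A (dE/dt)_max = (8.85×10^-12)(2.980×10^-3)(4.838×10^9) = 1.28×10^-4 A.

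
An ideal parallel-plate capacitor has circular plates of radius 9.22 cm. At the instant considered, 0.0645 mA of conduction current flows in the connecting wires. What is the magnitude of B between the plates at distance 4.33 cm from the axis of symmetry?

6.57×10^-11 T

Between the plates the displacement current equals the wire current: I_d = 0.0645 mA = 6.45×10^-5 A.
For r < R the Ampère–Maxwell law gives B(2πr) = μ₀ I_d (r²/R²), so B = μ₀ I_d r/(2πR²) = (4π×10^-7)(6.45×10^-5)(0.0433)/(2π·0.0922²) = 6.57×10^-11 T.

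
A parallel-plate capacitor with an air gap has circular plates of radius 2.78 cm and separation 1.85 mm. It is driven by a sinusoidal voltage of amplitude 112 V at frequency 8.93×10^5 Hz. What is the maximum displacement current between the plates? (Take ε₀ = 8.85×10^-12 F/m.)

The displacement current equals the conduction current C dV/dt, which peaks at C V₀ ω.
With C = ε₀A/d = (8.85×10^-12)(2.428×10^-3)/(1.85×10^-3) = 1.162×10^-11 F and ω = 2πf = 5.611×10^6 rad/s, I_d,max = (1.162×10^-11)(112)(5.611×10^6) = 7.30×10^-3 A.

7.30×10^-3 A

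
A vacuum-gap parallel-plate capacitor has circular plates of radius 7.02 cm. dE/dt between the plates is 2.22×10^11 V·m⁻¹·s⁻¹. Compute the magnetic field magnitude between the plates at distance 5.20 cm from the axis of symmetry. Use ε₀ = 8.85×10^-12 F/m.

6.42×10^-8 T

Total displacement current: I_d = ε₀(πR²)(dE/dt) = (8.85×10^-12)(0.01548)(2.22×10^11) = 0.03041 A.
∮B·dl = μ₀ I_d,enc with I_d,enc = I_d r²/R² = 0.01669 A; so B = μ₀ I_d,enc/(2πr) = 6.42×10^-8 T.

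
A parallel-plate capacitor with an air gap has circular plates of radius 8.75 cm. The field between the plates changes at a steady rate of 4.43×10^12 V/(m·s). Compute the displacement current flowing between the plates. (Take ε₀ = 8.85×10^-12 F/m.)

0.943 A

I_d = ε₀ A (dE/dt) = (8.85×10^-12)(0.02405 m²)(4.43×10^12) = 0.943 A.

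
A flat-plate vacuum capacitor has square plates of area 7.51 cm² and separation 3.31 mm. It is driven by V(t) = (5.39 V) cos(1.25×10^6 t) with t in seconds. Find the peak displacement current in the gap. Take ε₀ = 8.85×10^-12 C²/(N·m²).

1.35×10^-5 A

(dE/dt)_max = V₀ω/d = 2.035×10^9 V/(m·s); ω = 1.25×10^6 rad/s.
I_d,max = ε₀ A (dE/dt)_max = (8.85×10^-12)(7.51×10^-4)(2.035×10^9) = 1.35×10^-5 A.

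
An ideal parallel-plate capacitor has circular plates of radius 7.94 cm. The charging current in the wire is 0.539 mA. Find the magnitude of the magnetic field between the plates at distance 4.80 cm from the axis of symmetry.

No conduction current crosses the gap, so I_d there equals the 5.39×10^-4 A in the leads.
For r < R the Ampère–Maxwell law gives B(2πr) = μ₀ I_d (r²/R²), so B = μ₀ I_d r/(2πR²) = (4π×10^-7)(5.39×10^-4)(0.0480)/(2π·0.0794²) = 8.21×10^-10 T.

8.21×10^-10 T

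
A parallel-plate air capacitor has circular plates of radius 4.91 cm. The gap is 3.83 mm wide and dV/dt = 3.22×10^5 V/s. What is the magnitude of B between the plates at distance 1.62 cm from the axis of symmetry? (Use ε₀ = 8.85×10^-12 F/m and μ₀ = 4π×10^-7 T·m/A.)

With E = V/d, dE/dt = 8.407×10^7 V/(m·s) and πR² = 7.574×10^-3 m², giving I_d = ε₀ πR² dE/dt = 5.635×10^-6 A.
An Ampèrian loop of radius r encloses a fraction (r/R)² of I_d. Then B·2πr = μ₀ I_d (r/R)², giving B = μ₀ I_d r/(2πR²) = 7.57×10^-12 T.

7.57×10^-12 T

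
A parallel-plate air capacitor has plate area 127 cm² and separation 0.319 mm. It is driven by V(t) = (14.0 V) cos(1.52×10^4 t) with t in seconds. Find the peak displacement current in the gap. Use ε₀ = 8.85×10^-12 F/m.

7.50×10^-5 A

(dE/dt)_max = V₀ω/d = 6.671×10^8 V/(m·s); ω = 1.52×10^4 rad/s.
I_d,max = ε₀ A (dE/dt)_max = (8.85×10^-12)(0.0127)(6.671×10^8) = 7.50×10^-5 A.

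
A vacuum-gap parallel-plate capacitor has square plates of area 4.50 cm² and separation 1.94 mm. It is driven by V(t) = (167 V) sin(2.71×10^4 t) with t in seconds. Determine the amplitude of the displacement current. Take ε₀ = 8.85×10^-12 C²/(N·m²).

The displacement current equals the conduction current C dV/dt, which peaks at C V₀ ω.
With C = ε₀A/d = (8.85×10^-12)(4.50×10^-4)/(1.94×10^-3) = 2.053×10^-12 F and ω = 2.71×10^4 rad/s, I_d,max = (2.053×10^-12)(167)(2.71×10^4) = 9.29×10^-6 A.

9.29×10^-6 A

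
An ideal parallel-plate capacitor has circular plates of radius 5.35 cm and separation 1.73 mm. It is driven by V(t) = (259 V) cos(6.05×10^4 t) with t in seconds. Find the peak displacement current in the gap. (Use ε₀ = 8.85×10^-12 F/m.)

(dE/dt)_max = V₀ω/d = 9.058×10^9 V/(m·s); ω = 6.05×10^4 rad/s.
I_d,max = ε₀ A (dE/dt)_max = (8.85×10^-12)(8.992×10^-3)(9.058×10^9) = 7.21×10^-4 A.

7.21×10^-4 A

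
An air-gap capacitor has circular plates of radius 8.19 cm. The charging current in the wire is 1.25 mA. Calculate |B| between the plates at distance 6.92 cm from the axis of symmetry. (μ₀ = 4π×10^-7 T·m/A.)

No conduction current crosses the gap, so I_d there equals the 1.25×10^-3 A in the leads.
∮B·dl = μ₀ I_d,enc with I_d,enc = I_d r²/R² = 8.924×10^-4 A; so B = μ₀ I_d,enc/(2πr) = 2.58×10^-9 T.

2.58×10^-9 T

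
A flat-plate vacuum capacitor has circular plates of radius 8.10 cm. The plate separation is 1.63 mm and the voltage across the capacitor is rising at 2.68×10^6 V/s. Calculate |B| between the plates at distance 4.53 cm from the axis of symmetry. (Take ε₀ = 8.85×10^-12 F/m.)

dE/dt = (dV/dt)/d = 1.644×10^9 V/(m·s); I_d = ε₀(πR²)(dE/dt) = (8.85×10^-12)(0.02061)(1.644×10^9) = 2.999×10^-4 A.
For r < R the Ampère–Maxwell law gives B(2πr) = μ₀ I_d (r²/R²), so B = μ₀ I_d r/(2πR²) = (4π×10^-7)(2.999×10^-4)(0.0453)/(2π·0.0810²) = 4.14×10^-10 T.

4.14×10^-10 T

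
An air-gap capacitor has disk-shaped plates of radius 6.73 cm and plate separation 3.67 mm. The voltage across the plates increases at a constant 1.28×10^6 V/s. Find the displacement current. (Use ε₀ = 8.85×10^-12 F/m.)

4.39×10^-5 A

The displacement current equals the charging current C dV/dt. With C = ε₀A/d = (8.85×10^-12)(0.01423)/(3.67×10^-3) = 3.431×10^-11 F, I_d = (3.431×10^-11)(1.28×10^6) = 4.39×10^-5 A.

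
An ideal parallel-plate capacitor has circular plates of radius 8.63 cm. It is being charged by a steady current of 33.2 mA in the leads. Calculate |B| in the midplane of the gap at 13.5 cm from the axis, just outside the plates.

By continuity the displacement current in the gap matches the conduction current: I_d = 0.0332 A.
For r ≥ R the full I_d is enclosed: B = μ₀ I_d/(2πr) = (4π×10^-7)(0.0332)/(2π·0.135) = 4.92×10^-8 T.

4.92×10^-8 T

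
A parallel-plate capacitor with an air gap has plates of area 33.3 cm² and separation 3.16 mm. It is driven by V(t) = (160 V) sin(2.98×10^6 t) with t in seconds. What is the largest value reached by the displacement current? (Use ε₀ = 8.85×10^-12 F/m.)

4.45×10^-3 A

The displacement current equals the conduction current C dV/dt, which peaks at C V₀ ω.
With C = ε₀A/d = (8.85×10^-12)(3.33×10^-3)/(3.16×10^-3) = 9.326×10^-12 F and ω = 2.98×10^6 rad/s, I_d,max = (9.326×10^-12)(160)(2.98×10^6) = 4.45×10^-3 A.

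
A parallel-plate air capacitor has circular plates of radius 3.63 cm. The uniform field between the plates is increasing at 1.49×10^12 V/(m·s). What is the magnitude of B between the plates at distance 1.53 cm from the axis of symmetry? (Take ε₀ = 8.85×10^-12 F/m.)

1.27×10^-7 T

I_d = ε₀ dΦ_E/dt = ε₀ πR² (dE/dt) = (8.85×10^-12)(4.140×10^-3)(1.49×10^12) = 0.05459 A through the full plate area.
∮B·dl = μ₀ I_d,enc with I_d,enc = I_d r²/R² = 9.698×10^-3 A; so B = μ₀ I_d,enc/(2πr) = 1.27×10^-7 T.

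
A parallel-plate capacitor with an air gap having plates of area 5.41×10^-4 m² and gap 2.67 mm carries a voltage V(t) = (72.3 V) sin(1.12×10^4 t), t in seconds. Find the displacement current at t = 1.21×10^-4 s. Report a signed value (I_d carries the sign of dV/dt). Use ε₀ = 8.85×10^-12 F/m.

C = ε₀A/d = (8.85×10^-12)(5.41×10^-4)/(2.67×10^-3) = 1.793×10^-12 F. dV/dt = V₀ω·cos(ωt); at ωt = 1.3552 rad this factor is 0.2139.
I_d = C dV/dt = (1.793×10^-12)(72.3)(1.12×10^4)(0.2139) = 3.11×10^-7 A.

3.11×10^-7 A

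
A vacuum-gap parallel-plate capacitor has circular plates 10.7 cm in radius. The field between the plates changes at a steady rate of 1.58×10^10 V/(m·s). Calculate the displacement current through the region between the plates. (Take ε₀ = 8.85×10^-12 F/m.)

5.03×10^-3 A

With a uniform field, Φ_E = EA, so I_d = ε₀ A dE/dt = 5.03×10^-3 A.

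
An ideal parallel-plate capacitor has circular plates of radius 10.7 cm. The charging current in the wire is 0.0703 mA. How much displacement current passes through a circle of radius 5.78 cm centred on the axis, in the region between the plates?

2.05×10^-5 A

No conduction current crosses the gap, so I_d there equals the 7.03×10^-5 A in the leads.
Through an area πr² the displacement current is I_d·(πr²/πR²) = I_d (r/R)² = 2.05×10^-5 A.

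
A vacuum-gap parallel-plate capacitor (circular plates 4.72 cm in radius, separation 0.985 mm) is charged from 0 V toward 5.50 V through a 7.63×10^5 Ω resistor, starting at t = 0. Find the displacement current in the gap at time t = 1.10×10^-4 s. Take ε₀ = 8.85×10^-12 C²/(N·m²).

With C = ε₀A/d = (8.85×10^-12)(6.999×10^-3)/(9.85×10^-4) = 6.288×10^-11 F, the time constant is τ = RC = 4.798×10^-5 s, so t/τ = 2.293 and e^(−t/τ) = 0.1010.
I_d = I_cond = (V₀/R) e^(−t/τ) = (7.208×10^-6)(0.1010) = 7.28×10^-7 A.

7.28×10^-7 A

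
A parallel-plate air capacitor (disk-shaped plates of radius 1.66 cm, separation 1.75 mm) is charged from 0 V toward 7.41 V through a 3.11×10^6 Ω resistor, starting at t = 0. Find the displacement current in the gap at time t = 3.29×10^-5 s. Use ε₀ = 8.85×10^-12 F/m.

2.13×10^-7 A

With C = ε₀A/d = (8.85×10^-12)(8.657×10^-4)/(1.75×10^-3) = 4.378×10^-12 F, the time constant is τ = RC = 1.362×10^-5 s, so t/τ = 2.416 and e^(−t/τ) = 0.08928.
I_d = I_cond = (V₀/R) e^(−t/τ) = (2.383×10^-6)(0.08928) = 2.13×10^-7 A.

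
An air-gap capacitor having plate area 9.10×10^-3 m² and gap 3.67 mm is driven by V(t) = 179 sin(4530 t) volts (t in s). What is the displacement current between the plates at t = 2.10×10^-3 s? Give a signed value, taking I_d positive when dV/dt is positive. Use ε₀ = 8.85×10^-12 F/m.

-1.77×10^-5 A

dV/dt = (179)(4530)·cos(9.513) = -8.077×10^5 V/s.
I_d = C dV/dt with C = ε₀A/d = (8.85×10^-12)(9.10×10^-3)/(3.67×10^-3) = 2.194×10^-11 F, so I_d = (2.194×10^-11)(-8.077×10^5) = -1.77×10^-5 A.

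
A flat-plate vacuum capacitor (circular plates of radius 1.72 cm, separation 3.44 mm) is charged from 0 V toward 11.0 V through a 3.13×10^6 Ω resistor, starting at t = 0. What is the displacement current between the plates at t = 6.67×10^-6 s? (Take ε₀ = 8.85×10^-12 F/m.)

1.44×10^-6 A

With C = ε₀A/d = (8.85×10^-12)(9.294×10^-4)/(3.44×10^-3) = 2.391×10^-12 F, the time constant is τ = RC = 7.484×10^-6 s, so t/τ = 0.8912 and e^(−t/τ) = 0.4102.
I_d = I_cond = (V₀/R) e^(−t/τ) = (3.514×10^-6)(0.4102) = 1.44×10^-6 A.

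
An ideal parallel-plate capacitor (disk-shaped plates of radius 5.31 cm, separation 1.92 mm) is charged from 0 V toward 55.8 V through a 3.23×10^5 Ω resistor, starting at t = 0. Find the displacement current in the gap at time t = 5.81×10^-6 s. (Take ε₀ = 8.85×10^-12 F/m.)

C = ε₀A/d = (8.85×10^-12)(8.858×10^-3)/(1.92×10^-3) = 4.083×10^-11 F and τ = RC = 1.319×10^-5 s. I_d in the gap equals the RC charging current.
I_d(t) = (V₀/R) e^(−t/τ) = 1.728×10^-4 · e^(−0.4405) = 1.11×10^-4 A.

1.11×10^-4 A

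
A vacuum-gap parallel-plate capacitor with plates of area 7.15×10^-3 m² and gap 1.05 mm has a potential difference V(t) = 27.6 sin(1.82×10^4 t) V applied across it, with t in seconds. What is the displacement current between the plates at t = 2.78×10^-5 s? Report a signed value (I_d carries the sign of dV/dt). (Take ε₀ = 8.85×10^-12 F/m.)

2.65×10^-5 A

dE/dt = (V₀ω/d)·cos(ωt) with ωt = 0.50596 rad: (27.6)(1.82×10^4)(0.8747)/(1.05×10^-3) = 4.185×10^8 V/(m·s).
I_d = ε₀ A dE/dt = (8.85×10^-12)(7.15×10^-3)(4.185×10^8) = 2.65×10^-5 A.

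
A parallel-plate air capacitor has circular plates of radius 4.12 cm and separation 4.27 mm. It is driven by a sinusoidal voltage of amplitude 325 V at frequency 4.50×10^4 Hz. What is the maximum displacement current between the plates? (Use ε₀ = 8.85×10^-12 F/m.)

1.02×10^-3 A

(dE/dt)_max = V₀ω/d = 2.152×10^10 V/(m·s); ω = 2πf = 2.827×10^5 rad/s.
I_d,max = ε₀ A (dE/dt)_max = (8.85×10^-12)(5.333×10^-3)(2.152×10^10) = 1.02×10^-3 A.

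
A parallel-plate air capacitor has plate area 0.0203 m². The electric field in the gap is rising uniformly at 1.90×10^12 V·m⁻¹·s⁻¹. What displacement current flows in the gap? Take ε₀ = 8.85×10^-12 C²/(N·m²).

0.341 A

The displacement current is ε₀ times dΦ_E/dt = ε₀ A dE/dt = (8.85×10^-12)(0.0203)(1.90×10^12) = 0.341 A.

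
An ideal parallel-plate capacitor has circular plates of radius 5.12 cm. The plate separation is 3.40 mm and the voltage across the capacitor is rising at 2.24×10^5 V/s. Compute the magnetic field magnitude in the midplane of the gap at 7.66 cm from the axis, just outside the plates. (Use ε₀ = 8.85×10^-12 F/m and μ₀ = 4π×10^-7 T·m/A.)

I_d = C dV/dt with C = ε₀πR²/d = 2.144×10^-11 F, so I_d = (2.144×10^-11)(2.24×10^5) = 4.803×10^-6 A.
Outside the plates the loop encloses all of I_d, so B·2πr = μ₀ I_d and B = 1.25×10^-11 T.

1.25×10^-11 T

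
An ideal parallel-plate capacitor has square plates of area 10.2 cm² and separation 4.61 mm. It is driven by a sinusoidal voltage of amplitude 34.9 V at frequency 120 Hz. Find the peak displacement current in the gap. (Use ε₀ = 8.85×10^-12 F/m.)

5.15×10^-8 A

C = ε₀A/d = (8.85×10^-12)(1.02×10^-3)/(4.61×10^-3) = 1.958×10^-12 F; ω = 2πf = 754.0 rad/s.
I_d = C dV/dt, so |I_d|_max = C V₀ ω = (1.958×10^-12)(34.9)(754.0) = 5.15×10^-8 A.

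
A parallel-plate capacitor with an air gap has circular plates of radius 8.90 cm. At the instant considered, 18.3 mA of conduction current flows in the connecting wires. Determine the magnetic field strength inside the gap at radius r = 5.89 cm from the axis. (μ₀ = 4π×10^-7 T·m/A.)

Between the plates the displacement current equals the wire current: I_d = 18.3 mA = 0.0183 A.
For r < R the Ampère–Maxwell law gives B(2πr) = μ₀ I_d (r²/R²), so B = μ₀ I_d r/(2πR²) = (4π×10^-7)(0.0183)(0.0589)/(2π·0.0890²) = 2.72×10^-8 T.

2.72×10^-8 T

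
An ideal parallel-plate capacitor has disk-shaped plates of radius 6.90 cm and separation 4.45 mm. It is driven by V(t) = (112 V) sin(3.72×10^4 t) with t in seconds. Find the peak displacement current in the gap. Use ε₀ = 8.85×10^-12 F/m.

1.24×10^-4 A

(dE/dt)_max = V₀ω/d = 9.363×10^8 V/(m·s); ω = 3.72×10^4 rad/s.
I_d,max = ε₀ A (dE/dt)_max = (8.85×10^-12)(0.01496)(9.363×10^8) = 1.24×10^-4 A.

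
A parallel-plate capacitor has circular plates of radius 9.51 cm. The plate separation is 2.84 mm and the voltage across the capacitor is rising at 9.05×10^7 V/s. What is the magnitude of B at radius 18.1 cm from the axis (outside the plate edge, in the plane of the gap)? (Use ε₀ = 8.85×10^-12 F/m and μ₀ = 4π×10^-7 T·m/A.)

8.85×10^-9 T

I_d = C dV/dt with C = ε₀πR²/d = 8.853×10^-11 F, so I_d = (8.853×10^-11)(9.05×10^7) = 8.012×10^-3 A.
With r > R the enclosed displacement current is the full I_d; B = μ₀ I_d / (2πr) = 8.85×10^-9 T.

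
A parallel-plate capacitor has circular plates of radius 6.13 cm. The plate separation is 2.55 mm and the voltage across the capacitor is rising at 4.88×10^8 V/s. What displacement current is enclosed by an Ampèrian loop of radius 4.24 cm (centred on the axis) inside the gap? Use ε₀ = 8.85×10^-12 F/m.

9.57×10^-3 A

With E = V/d, dE/dt = 1.914×10^11 V/(m·s) and πR² = 0.01181 m², giving I_d = ε₀ πR² dE/dt = 0.02000 A.
Since J_d is uniform, the enclosed fraction is (r/R)² = 0.4784, giving I_d,enc = 9.57×10^-3 A.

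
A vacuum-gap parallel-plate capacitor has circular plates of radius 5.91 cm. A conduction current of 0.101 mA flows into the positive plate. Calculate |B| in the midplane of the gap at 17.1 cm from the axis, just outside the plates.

No conduction current crosses the gap, so I_d there equals the 1.01×10^-4 A in the leads.
With r > R the enclosed displacement current is the full I_d; B = μ₀ I_d / (2πr) = 1.18×10^-10 T.

1.18×10^-10 T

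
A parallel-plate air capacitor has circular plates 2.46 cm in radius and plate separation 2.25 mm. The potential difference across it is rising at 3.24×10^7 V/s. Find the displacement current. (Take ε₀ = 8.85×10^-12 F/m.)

The displacement current equals the charging current C dV/dt. With C = ε₀A/d = (8.85×10^-12)(1.901×10^-3)/(2.25×10^-3) = 7.477×10^-12 F, I_d = (7.477×10^-12)(3.24×10^7) = 2.42×10^-4 A.

2.42×10^-4 A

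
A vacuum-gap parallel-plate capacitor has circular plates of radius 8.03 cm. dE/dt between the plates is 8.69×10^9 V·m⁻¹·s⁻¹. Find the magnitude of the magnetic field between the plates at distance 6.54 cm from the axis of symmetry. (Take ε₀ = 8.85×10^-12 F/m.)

3.16×10^-9 T

Through the whole plate area (πR² = 0.02026 m²), I_d = ε₀ πR² dE/dt = 1.558×10^-3 A.
For r < R the Ampère–Maxwell law gives B(2πr) = μ₀ I_d (r²/R²), so B = μ₀ I_d r/(2πR²) = (4π×10^-7)(1.558×10^-3)(0.0654)/(2π·0.0803²) = 3.16×10^-9 T.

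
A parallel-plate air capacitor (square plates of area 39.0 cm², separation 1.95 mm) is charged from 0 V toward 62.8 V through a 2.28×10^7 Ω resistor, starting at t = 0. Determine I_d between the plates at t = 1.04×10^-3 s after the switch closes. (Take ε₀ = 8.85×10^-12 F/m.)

2.09×10^-7 A

With C = ε₀A/d = (8.85×10^-12)(3.90×10^-3)/(1.95×10^-3) = 1.770×10^-11 F, the time constant is τ = RC = 4.036×10^-4 s, so t/τ = 2.577 and e^(−t/τ) = 0.07600.
I_d = I_cond = (V₀/R) e^(−t/τ) = (2.754×10^-6)(0.07600) = 2.09×10^-7 A.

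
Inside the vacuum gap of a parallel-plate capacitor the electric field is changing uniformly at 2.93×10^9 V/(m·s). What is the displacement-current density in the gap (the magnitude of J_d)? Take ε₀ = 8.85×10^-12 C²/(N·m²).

0.0259 A/m²

J_d = ε₀ ∂E/∂t, so J_d = 0.0259 A/m².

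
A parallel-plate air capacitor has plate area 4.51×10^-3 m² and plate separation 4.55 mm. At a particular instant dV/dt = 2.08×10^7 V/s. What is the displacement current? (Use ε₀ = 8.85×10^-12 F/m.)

C = ε₀A/d = (8.85×10^-12)(4.51×10^-3)/(4.55×10^-3) = 8.772×10^-12 F.
I_d = C dV/dt = (8.772×10^-12)(2.08×10^7) = 1.82×10^-4 A.

1.82×10^-4 A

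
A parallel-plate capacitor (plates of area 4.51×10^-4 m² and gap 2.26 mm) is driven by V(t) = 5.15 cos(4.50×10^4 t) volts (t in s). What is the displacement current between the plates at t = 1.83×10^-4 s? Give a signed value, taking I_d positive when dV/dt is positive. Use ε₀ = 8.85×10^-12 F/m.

dV/dt = (5.15)(4.50×10^4)·−sin(8.235) = -2.151×10^5 V/s.
I_d = C dV/dt with C = ε₀A/d = (8.85×10^-12)(4.51×10^-4)/(2.26×10^-3) = 1.766×10^-12 F, so I_d = (1.766×10^-12)(-2.151×10^5) = -3.80×10^-7 A.

-3.80×10^-7 A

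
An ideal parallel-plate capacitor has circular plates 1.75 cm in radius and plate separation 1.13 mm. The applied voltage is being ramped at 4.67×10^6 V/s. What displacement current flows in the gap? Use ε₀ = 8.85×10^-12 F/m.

The displacement current equals the charging current C dV/dt. With C = ε₀A/d = (8.85×10^-12)(9.621×10^-4)/(1.13×10^-3) = 7.535×10^-12 F, I_d = (7.535×10^-12)(4.67×10^6) = 3.52×10^-5 A.

3.52×10^-5 A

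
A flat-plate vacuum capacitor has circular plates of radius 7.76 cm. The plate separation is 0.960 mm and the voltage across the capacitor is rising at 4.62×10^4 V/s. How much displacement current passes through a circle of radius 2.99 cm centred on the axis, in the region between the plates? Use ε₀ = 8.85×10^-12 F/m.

With E = V/d, dE/dt = 4.813×10^7 V/(m·s) and πR² = 0.01892 m², giving I_d = ε₀ πR² dE/dt = 8.059×10^-6 A.
Through an area πr² the displacement current is I_d·(πr²/πR²) = I_d (r/R)² = 1.20×10^-6 A.

1.20×10^-6 A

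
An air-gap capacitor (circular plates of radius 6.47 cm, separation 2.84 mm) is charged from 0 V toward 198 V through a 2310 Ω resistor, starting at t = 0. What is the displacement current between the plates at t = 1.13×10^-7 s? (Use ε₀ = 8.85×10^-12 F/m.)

0.0260 A

C = ε₀A/d = (8.85×10^-12)(0.01315)/(2.84×10^-3) = 4.098×10^-11 F, so τ = RC = 9.466×10^-8 s.
The conduction current is I(t) = (V₀/R) e^(−t/τ), and the displacement current between the plates equals it.
t/τ = 1.194; I_d = (198/2310) · e^(−1.194) = (0.08571)(0.3030) = 0.0260 A.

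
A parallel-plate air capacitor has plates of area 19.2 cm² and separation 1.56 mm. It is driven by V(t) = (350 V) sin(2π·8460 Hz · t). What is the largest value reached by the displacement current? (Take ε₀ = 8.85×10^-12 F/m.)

C = ε₀A/d = (8.85×10^-12)(1.92×10^-3)/(1.56×10^-3) = 1.089×10^-11 F; ω = 2πf = 5.316×10^4 rad/s.
I_d = C dV/dt, so |I_d|_max = C V₀ ω = (1.089×10^-11)(350)(5.316×10^4) = 2.03×10^-4 A.

2.03×10^-4 A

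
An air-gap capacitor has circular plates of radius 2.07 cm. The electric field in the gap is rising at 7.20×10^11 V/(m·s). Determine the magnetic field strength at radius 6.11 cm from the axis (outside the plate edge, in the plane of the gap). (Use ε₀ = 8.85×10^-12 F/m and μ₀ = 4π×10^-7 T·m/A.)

I_d = ε₀ dΦ_E/dt = ε₀ πR² (dE/dt) = (8.85×10^-12)(1.346×10^-3)(7.20×10^11) = 8.577×10^-3 A through the full plate area.
With r > R the enclosed displacement current is the full I_d; B = μ₀ I_d / (2πr) = 2.81×10^-8 T.

2.81×10^-8 T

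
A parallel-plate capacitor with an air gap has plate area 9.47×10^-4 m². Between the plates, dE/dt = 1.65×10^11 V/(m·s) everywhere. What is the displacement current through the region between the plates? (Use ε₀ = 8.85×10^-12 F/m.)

The displacement current is ε₀ times dΦ_E/dt = ε₀ A dE/dt = (8.85×10^-12)(9.47×10^-4)(1.65×10^11) = 1.38×10^-3 A.

1.38×10^-3 A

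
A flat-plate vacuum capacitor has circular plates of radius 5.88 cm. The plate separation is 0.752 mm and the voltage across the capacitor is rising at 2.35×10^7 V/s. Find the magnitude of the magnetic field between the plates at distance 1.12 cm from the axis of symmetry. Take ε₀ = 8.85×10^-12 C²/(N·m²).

1.95×10^-9 T

dE/dt = (dV/dt)/d = 3.125×10^10 V/(m·s); I_d = ε₀(πR²)(dE/dt) = (8.85×10^-12)(0.01086)(3.125×10^10) = 3.003×10^-3 A.
∮B·dl = μ₀ I_d,enc with I_d,enc = I_d r²/R² = 1.090×10^-4 A; so B = μ₀ I_d,enc/(2πr) = 1.95×10^-9 T.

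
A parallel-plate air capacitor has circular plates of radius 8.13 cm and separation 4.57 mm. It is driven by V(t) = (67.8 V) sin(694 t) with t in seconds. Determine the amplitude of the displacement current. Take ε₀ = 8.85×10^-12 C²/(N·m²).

1.89×10^-6 A

(dE/dt)_max = V₀ω/d = 1.030×10^7 V/(m·s); ω = 694 rad/s.
I_d,max = ε₀ A (dE/dt)_max = (8.85×10^-12)(0.02076)(1.030×10^7) = 1.89×10^-6 A.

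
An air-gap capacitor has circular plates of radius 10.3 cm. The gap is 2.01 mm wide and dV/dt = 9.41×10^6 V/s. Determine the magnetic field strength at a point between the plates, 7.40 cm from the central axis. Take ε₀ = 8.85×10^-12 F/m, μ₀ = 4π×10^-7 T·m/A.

With E = V/d, dE/dt = 4.682×10^9 V/(m·s) and πR² = 0.03333 m², giving I_d = ε₀ πR² dE/dt = 1.381×10^-3 A.
∮B·dl = μ₀ I_d,enc with I_d,enc = I_d r²/R² = 7.128×10^-4 A; so B = μ₀ I_d,enc/(2πr) = 1.93×10^-9 T.

1.93×10^-9 T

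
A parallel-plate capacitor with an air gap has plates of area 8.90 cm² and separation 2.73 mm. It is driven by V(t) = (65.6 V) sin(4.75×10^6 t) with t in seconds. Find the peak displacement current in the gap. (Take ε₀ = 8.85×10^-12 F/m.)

8.99×10^-4 A

C = ε₀A/d = (8.85×10^-12)(8.90×10^-4)/(2.73×10^-3) = 2.885×10^-12 F; ω = 4.75×10^6 rad/s.
I_d = C dV/dt, so |I_d|_max = C V₀ ω = (2.885×10^-12)(65.6)(4.75×10^6) = 8.99×10^-4 A.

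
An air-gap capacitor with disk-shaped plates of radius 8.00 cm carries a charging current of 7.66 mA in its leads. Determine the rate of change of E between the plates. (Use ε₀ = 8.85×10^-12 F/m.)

Charge continuity gives I_d = I = 7.66×10^-3 A between the plates.
Then dE/dt = I_d/(ε₀A) = 4.30×10^10 V/(m·s).

4.30×10^10 V/(m·s)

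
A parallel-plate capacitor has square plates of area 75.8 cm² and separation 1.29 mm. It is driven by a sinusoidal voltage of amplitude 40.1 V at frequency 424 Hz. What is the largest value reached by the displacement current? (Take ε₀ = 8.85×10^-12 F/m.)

(dE/dt)_max = V₀ω/d = 8.281×10^7 V/(m·s); ω = 2πf = 2664 rad/s.
I_d,max = ε₀ A (dE/dt)_max = (8.85×10^-12)(7.58×10^-3)(8.281×10^7) = 5.56×10^-6 A.

5.56×10^-6 A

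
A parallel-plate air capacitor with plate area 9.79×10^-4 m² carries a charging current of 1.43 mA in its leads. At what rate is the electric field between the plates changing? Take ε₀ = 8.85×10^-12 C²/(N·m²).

1.65×10^11 V/(m·s)

Charge continuity gives I_d = I = 1.43×10^-3 A between the plates.
Inverting I_d = ε₀ A dE/dt gives dE/dt = 1.43×10^-3 / (8.85×10^-12 · 9.79×10^-4) = 1.65×10^11 V/(m·s).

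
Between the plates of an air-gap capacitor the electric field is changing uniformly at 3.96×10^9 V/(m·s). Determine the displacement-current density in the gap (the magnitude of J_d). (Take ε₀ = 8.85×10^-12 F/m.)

J_d = ε₀ dE/dt = (8.85×10^-12)(3.96×10^9) = 0.0350 A/m².

0.0350 A/m²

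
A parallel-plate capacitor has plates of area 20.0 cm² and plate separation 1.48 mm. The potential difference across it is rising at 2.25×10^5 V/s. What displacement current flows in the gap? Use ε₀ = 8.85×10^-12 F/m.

2.69×10^-6 A

The displacement current equals the charging current C dV/dt. With C = ε₀A/d = (8.85×10^-12)(2.00×10^-3)/(1.48×10^-3) = 1.196×10^-11 F, I_d = (1.196×10^-11)(2.25×10^5) = 2.69×10^-6 A.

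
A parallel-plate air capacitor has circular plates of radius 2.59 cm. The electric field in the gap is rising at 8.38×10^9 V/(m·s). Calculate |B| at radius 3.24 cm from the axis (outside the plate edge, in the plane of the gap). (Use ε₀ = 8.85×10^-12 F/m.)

Through the whole plate area (πR² = 2.107×10^-3 m²), I_d = ε₀ πR² dE/dt = 1.563×10^-4 A.
Outside the plates the loop encloses all of I_d, so B·2πr = μ₀ I_d and B = 9.65×10^-10 T.

9.65×10^-10 T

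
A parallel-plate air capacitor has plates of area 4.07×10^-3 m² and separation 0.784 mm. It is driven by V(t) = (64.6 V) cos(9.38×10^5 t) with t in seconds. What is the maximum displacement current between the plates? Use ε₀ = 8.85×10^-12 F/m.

2.78×10^-3 A

(dE/dt)_max = V₀ω/d = 7.729×10^10 V/(m·s); ω = 9.38×10^5 rad/s.
I_d,max = ε₀ A (dE/dt)_max = (8.85×10^-12)(4.07×10^-3)(7.729×10^10) = 2.78×10^-3 A.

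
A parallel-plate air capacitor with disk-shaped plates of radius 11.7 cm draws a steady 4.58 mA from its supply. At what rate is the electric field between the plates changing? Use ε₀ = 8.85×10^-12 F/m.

1.20×10^10 V/(m·s)

By continuity, I_d in the gap equals the 4.58 mA flowing in the wire.
Since I_d = ε₀ A dE/dt, dE/dt = I_d/(ε₀A) = (4.58×10^-3)/((8.85×10^-12)(0.04301)) = 1.20×10^10 V/(m·s).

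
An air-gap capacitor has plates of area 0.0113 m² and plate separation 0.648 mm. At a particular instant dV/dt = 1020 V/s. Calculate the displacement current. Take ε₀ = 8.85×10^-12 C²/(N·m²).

The field between the plates is E = V/d, so dE/dt = (1020)/(6.48×10^-4 m) = 1.574×10^6 V/(m·s).
I_d = ε₀ A (dE/dt) = (8.85×10^-12)(0.0113)(1.574×10^6) = 1.57×10^-7 A.

1.57×10^-7 A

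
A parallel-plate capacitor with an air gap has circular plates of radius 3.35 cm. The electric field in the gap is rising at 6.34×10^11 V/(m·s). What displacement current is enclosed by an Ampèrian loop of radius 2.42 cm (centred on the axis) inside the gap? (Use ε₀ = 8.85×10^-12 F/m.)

0.0103 A

Total displacement current: I_d = ε₀(πR²)(dE/dt) = (8.85×10^-12)(3.526×10^-3)(6.34×10^11) = 0.01978 A.
The field is uniform, so I_d,enc = I_d (r/R)² = (0.01978)(2.42/3.35)² = 0.0103 A.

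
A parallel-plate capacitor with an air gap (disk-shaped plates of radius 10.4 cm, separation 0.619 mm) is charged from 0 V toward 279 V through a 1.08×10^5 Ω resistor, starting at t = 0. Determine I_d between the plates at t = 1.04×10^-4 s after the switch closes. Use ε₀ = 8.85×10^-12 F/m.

3.56×10^-4 A

C = ε₀A/d = (8.85×10^-12)(0.03398)/(6.19×10^-4) = 4.858×10^-10 F, so τ = RC = 5.247×10^-5 s.
The conduction current is I(t) = (V₀/R) e^(−t/τ), and the displacement current between the plates equals it.
t/τ = 1.982; I_d = (279/1.08×10^5) · e^(−1.982) = (2.583×10^-3)(0.1378) = 3.56×10^-4 A.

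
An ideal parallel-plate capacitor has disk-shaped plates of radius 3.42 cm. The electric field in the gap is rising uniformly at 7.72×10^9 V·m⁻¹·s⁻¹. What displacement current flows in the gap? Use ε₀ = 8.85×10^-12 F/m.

2.51×10^-4 A

The displacement current is ε₀ times dΦ_E/dt = ε₀ A dE/dt = (8.85×10^-12)(3.675×10^-3)(7.72×10^9) = 2.51×10^-4 A.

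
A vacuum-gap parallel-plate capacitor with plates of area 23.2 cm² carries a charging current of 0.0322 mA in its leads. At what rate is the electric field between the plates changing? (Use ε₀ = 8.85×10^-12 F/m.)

1.57×10^9 V/(m·s)

Charge continuity gives I_d = I = 3.22×10^-5 A between the plates.
Inverting I_d = ε₀ A dE/dt gives dE/dt = 3.22×10^-5 / (8.85×10^-12 · 2.32×10^-3) = 1.57×10^9 V/(m·s).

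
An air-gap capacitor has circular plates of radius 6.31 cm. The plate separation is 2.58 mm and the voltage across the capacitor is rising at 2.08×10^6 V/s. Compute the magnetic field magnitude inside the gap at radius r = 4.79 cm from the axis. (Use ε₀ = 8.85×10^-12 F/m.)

With E = V/d, dE/dt = 8.062×10^8 V/(m·s) and πR² = 0.01251 m², giving I_d = ε₀ πR² dE/dt = 8.926×10^-5 A.
∮B·dl = μ₀ I_d,enc with I_d,enc = I_d r²/R² = 5.144×10^-5 A; so B = μ₀ I_d,enc/(2πr) = 2.15×10^-10 T.

2.15×10^-10 T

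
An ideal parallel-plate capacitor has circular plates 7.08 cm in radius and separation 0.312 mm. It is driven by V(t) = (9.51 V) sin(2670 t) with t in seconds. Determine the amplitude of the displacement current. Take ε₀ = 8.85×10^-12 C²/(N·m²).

1.13×10^-5 A

(dE/dt)_max = V₀ω/d = 8.138×10^7 V/(m·s); ω = 2670 rad/s.
I_d,max = ε₀ A (dE/dt)_max = (8.85×10^-12)(0.01575)(8.138×10^7) = 1.13×10^-5 A.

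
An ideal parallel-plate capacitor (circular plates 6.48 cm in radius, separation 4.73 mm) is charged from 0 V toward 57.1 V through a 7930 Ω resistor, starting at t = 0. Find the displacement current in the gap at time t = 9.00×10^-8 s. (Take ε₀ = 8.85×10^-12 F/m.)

4.55×10^-3 A

C = ε₀A/d = (8.85×10^-12)(0.01319)/(4.73×10^-3) = 2.468×10^-11 F, so τ = RC = 1.957×10^-7 s.
The conduction current is I(t) = (V₀/R) e^(−t/τ), and the displacement current between the plates equals it.
t/τ = 0.4599; I_d = (57.1/7930) · e^(−0.4599) = (7.201×10^-3)(0.6313) = 4.55×10^-3 A.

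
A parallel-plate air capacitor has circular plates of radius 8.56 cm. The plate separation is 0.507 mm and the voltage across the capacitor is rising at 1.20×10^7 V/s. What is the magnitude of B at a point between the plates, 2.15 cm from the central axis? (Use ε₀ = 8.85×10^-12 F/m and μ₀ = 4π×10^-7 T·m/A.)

With E = V/d, dE/dt = 2.367×10^10 V/(m·s) and πR² = 0.02302 m², giving I_d = ε₀ πR² dE/dt = 4.822×10^-3 A.
∮B·dl = μ₀ I_d,enc with I_d,enc = I_d r²/R² = 3.042×10^-4 A; so B = μ₀ I_d,enc/(2πr) = 2.83×10^-9 T.

2.83×10^-9 T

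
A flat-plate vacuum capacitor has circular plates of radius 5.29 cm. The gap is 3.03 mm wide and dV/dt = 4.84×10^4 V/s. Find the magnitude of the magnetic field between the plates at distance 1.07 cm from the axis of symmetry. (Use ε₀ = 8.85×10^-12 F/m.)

9.50×10^-13 T

With E = V/d, dE/dt = 1.597×10^7 V/(m·s) and πR² = 8.791×10^-3 m², giving I_d = ε₀ πR² dE/dt = 1.242×10^-6 A.
∮B·dl = μ₀ I_d,enc with I_d,enc = I_d r²/R² = 5.081×10^-8 A; so B = μ₀ I_d,enc/(2πr) = 9.50×10^-13 T.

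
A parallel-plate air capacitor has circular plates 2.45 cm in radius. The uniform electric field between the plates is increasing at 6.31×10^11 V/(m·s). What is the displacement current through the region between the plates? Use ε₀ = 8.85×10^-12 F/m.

0.0105 A

With a uniform field, Φ_E = EA, so I_d = ε₀ A dE/dt = 0.0105 A.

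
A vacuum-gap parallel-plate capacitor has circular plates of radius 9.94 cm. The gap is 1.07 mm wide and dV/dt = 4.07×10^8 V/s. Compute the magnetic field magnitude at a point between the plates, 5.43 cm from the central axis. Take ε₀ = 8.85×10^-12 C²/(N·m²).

dE/dt = (dV/dt)/d = 3.804×10^11 V/(m·s); I_d = ε₀(πR²)(dE/dt) = (8.85×10^-12)(0.03104)(3.804×10^11) = 0.1045 A.
An Ampèrian loop of radius r encloses a fraction (r/R)² of I_d. Then B·2πr = μ₀ I_d (r/R)², giving B = μ₀ I_d r/(2πR²) = 1.15×10^-7 T.

1.15×10^-7 T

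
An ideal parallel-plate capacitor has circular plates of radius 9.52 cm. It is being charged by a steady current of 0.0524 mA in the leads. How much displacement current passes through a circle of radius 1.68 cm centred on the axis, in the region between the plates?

Between the plates the displacement current equals the wire current: I_d = 0.0524 mA = 5.24×10^-5 A.
Through an area πr² the displacement current is I_d·(πr²/πR²) = I_d (r/R)² = 1.63×10^-6 A.

1.63×10^-6 A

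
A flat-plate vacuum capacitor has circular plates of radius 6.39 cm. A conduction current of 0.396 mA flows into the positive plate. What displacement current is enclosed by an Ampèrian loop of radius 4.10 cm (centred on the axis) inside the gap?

1.63×10^-4 A

Between the plates the displacement current equals the wire current: I_d = 0.396 mA = 3.96×10^-4 A.
The field is uniform, so I_d,enc = I_d (r/R)² = (3.96×10^-4)(4.10/6.39)² = 1.63×10^-4 A.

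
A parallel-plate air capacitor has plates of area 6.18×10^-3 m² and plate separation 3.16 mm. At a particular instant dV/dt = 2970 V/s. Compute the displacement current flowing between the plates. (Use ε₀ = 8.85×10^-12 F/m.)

The displacement current equals the charging current C dV/dt. With C = ε₀A/d = (8.85×10^-12)(6.18×10^-3)/(3.16×10^-3) = 1.731×10^-11 F, I_d = (1.731×10^-11)(2970) = 5.14×10^-8 A.

5.14×10^-8 A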